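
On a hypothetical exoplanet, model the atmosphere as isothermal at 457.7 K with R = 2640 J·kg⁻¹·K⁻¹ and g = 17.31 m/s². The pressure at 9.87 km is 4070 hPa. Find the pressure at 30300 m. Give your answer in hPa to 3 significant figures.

P ≈ 3040 hPa

Scale height: H = RT/g = 2640 × 457.7 / 17.31 = 69805 m.
Between two levels, P₂ = P₁ exp(−Δz/H) with Δz = z₂ − z₁.
Δz = 30300 − 9870.0 = 20430 m; Δz/H = 20430/69805 = 0.29267.
P₂ = 4070 × exp(−0.29267) = 4070 × 0.74627 = 3037.3 hPa.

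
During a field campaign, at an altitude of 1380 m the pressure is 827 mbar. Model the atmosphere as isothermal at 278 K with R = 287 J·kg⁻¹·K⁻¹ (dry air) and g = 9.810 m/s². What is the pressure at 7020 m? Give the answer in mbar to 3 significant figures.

P ≈ 413 mbar

Scale height: H = RT/g = 287 × 278 / 9.810 = 8133.1 m.
Between two levels, P₂ = P₁ exp(−Δz/H) with Δz = z₂ − z₁.
Δz = 7020.0 − 1380.0 = 5640.0 m; Δz/H = 5640.0/8133.1 = 0.69346.
P₂ = 827 × exp(−0.69346) = 827 × 0.49984 = 413.37 mbar.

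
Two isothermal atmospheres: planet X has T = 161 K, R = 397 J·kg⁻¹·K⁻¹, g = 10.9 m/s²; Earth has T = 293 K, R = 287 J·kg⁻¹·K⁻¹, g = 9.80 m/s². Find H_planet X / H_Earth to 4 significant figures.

H_planet X/H_Earth ≈ 0.6834

H = RT/g for each body.
H_planet X = 397 × 161 / 10.9 = 5863.9 m.
H_Earth = 287 × 293 / 9.80 = 8580.7 m.
H_planet X/H_Earth = 5863.9/8580.7 = 0.68338.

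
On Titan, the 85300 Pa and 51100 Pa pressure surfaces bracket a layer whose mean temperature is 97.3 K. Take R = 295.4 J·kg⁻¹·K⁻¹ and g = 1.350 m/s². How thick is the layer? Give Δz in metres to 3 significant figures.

Hypsometric equation: Δz = (R T̄/g) ln(P₁/P₂).
R T̄/g = 295.4 × 97.3 / 1.350 = 21291 m.
ln(85300/51100) = ln(1.6693) = 0.51240.
Δz = 21291 × 0.51240 = 10910 m.

Δz ≈ 10900 m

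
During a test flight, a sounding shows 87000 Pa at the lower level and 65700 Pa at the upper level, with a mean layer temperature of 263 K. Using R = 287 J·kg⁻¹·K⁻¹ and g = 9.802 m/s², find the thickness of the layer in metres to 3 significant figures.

Hypsometric equation: Δz = (R T̄/g) ln(P₁/P₂).
R T̄/g = 287 × 263 / 9.802 = 7700.6 m.
ln(87000/65700) = ln(1.3242) = 0.28081.
Δz = 7700.6 × 0.28081 = 2162.4 m.

Δz ≈ 2160 m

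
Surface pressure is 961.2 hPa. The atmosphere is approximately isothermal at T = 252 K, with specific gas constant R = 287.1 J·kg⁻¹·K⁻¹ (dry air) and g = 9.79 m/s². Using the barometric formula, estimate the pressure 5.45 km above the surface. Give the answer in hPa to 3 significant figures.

Scale height: H = RT/g = 287.1 × 252 / 9.79 = 7390.1 m.
Barometric formula: P = P₀ exp(−z/H).
z/H = 5450.0/7390.1 = 0.73747; exp(−0.73747) = 0.47832.
P = 961.2 × 0.47832 = 459.76 hPa.

P ≈ 460 hPa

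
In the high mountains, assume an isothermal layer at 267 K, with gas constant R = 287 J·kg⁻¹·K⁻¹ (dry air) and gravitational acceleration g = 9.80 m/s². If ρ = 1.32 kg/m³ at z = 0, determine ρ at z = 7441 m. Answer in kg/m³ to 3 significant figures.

ρ ≈ 0.510 kg/m³

Scale height: H = RT/g = 287 × 267 / 9.80 = 7819.3 m.
In an isothermal atmosphere, density decays like pressure: ρ = ρ₀ exp(−z/H).
z/H = 7441.0/7819.3 = 0.95162; exp(−0.95162) = 0.38612.
ρ = 1.32 × 0.38612 = 0.50968 kg/m³.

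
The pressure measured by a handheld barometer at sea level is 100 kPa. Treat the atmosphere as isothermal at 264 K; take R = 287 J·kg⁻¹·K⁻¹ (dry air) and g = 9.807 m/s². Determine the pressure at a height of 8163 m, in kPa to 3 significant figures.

Scale height: H = RT/g = 287 × 264 / 9.807 = 7725.9 m.
Barometric formula: P = P₀ exp(−z/H).
z/H = 8163.0/7725.9 = 1.0566; exp(−1.0566) = 0.34764.
P = 100 × 0.34764 = 34.764 kPa.

P ≈ 34.8 kPa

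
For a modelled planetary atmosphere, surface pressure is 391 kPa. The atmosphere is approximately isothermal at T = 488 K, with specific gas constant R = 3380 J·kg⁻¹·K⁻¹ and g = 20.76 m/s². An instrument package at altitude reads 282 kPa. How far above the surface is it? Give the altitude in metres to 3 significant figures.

Scale height: H = RT/g = 3380 × 488 / 20.76 = 79453 m.
Invert the barometric formula: z = H ln(P₀/P).
P₀/P = 391/282 = 1.3865; ln(1.3865) = 0.32678.
z = 79453 × 0.32678 = 25964 m.

z ≈ 26000 m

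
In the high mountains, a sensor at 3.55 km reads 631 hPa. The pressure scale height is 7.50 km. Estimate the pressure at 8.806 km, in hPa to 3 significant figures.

Between two levels, P₂ = P₁ exp(−Δz/H) with Δz = z₂ − z₁.
Δz = 8806.0 − 3550.0 = 5256.0 m; Δz/H = 5256.0/7500.0 = 0.70080.
P₂ = 631 × exp(−0.70080) = 631 × 0.49619 = 313.10 hPa.

P ≈ 313 hPa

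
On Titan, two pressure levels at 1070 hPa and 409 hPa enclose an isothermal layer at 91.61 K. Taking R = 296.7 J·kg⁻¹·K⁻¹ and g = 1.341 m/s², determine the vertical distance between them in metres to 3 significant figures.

Hypsometric equation: Δz = (R T̄/g) ln(P₁/P₂).
R T̄/g = 296.7 × 91.61 / 1.341 = 20269 m.
ln(1070/409) = ln(2.6161) = 0.96168.
Δz = 20269 × 0.96168 = 19492 m.

Δz ≈ 19500 m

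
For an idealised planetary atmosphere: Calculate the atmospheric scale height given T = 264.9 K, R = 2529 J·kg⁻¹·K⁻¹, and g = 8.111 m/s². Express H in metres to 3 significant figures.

H ≈ 82600 m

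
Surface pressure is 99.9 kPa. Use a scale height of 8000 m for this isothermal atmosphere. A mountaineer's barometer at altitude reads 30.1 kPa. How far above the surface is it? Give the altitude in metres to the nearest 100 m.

Invert the barometric formula: z = H ln(P₀/P).
P₀/P = 99.9/30.1 = 3.3189; ln(3.3189) = 1.1996.
z = 8000.0 × 1.1996 = 9596.8 m.

z ≈ 9600 m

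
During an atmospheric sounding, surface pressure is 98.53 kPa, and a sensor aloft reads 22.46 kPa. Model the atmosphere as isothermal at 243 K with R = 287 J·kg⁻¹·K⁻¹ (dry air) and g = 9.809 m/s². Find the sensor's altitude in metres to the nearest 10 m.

Scale height: H = RT/g = 287 × 243 / 9.809 = 7109.9 m.
Invert the barometric formula: z = H ln(P₀/P).
P₀/P = 98.53/22.46 = 4.3869; ln(4.3869) = 1.4786.
z = 7109.9 × 1.4786 = 10513 m.

z ≈ 10510 m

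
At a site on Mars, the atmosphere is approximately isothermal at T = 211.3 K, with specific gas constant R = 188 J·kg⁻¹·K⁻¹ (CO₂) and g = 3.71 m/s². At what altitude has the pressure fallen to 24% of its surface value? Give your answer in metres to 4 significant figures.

Scale height: H = RT/g = 188 × 211.3 / 3.71 = 10707 m.
Set P/P₀ = exp(−z/H) = 0.24, so z = −H ln(0.24).
−ln(0.24) = 1.4271; z = 10707 × 1.4271 = 15280 m.

z ≈ 15280 m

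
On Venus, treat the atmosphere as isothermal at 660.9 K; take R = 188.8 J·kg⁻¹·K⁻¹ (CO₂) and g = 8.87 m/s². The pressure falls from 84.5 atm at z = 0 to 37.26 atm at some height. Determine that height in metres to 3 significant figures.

Scale height: H = RT/g = 188.8 × 660.9 / 8.87 = 14067 m.
Invert the barometric formula: z = H ln(P₀/P).
P₀/P = 84.5/37.26 = 2.2678; ln(2.2678) = 0.81881.
z = 14067 × 0.81881 = 11518 m.

z ≈ 11500 m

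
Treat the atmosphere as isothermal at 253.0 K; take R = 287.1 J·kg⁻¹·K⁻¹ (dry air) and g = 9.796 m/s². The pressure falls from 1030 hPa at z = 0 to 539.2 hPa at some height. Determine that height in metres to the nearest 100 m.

z ≈ 4800 m

Scale height: H = RT/g = 287.1 × 253.0 / 9.796 = 7414.9 m.
Invert the barometric formula: z = H ln(P₀/P).
P₀/P = 1030/539.2 = 1.9102; ln(1.9102) = 0.64721.
z = 7414.9 × 0.64721 = 4799.0 m.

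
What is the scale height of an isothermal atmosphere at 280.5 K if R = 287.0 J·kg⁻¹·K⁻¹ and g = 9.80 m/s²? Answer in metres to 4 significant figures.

H ≈ 8215 m

The scale height of an isothermal atmosphere is H = RT/g.
H = 287.0 × 280.5 / 9.80 = 80504/9.80 = 8214.7 m.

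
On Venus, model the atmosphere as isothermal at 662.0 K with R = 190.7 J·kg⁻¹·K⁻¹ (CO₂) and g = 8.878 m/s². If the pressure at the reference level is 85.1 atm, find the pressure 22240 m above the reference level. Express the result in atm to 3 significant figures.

P ≈ 17.8 atm

Scale height: H = RT/g = 190.7 × 662.0 / 8.878 = 14220 m.
Barometric formula: P = P₀ exp(−z/H).
z/H = 22240/14220 = 1.5640; exp(−1.5640) = 0.20930.
P = 85.1 × 0.20930 = 17.811 atm.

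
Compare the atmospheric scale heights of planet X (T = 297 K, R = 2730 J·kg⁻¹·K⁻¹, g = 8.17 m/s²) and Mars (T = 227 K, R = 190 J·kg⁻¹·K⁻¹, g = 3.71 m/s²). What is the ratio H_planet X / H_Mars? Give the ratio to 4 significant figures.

H = RT/g for each body.
H_planet X = 2730 × 297 / 8.17 = 99242 m.
H_Mars = 190 × 227 / 3.71 = 11625 m.
H_planet X/H_Mars = 99242/11625 = 8.5369.

H_planet X/H_Mars ≈ 8.537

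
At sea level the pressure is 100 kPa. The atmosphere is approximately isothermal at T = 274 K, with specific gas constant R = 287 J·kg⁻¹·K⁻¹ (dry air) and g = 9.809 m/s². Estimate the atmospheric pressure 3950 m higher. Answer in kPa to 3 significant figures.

Scale height: H = RT/g = 287 × 274 / 9.809 = 8016.9 m.
Barometric formula: P = P₀ exp(−z/H).
z/H = 3950.0/8016.9 = 0.49271; exp(−0.49271) = 0.61097.
P = 100 × 0.61097 = 61.097 kPa.

P ≈ 61.1 kPa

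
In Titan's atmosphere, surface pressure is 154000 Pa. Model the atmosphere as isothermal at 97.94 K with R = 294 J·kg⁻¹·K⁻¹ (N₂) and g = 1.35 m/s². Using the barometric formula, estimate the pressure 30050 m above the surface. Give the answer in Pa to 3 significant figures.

P ≈ 37600 Pa

Scale height: H = RT/g = 294 × 97.94 / 1.35 = 21329 m.
Barometric formula: P = P₀ exp(−z/H).
z/H = 30050/21329 = 1.4089; exp(−1.4089) = 0.24441.
P = 154000 × 0.24441 = 37639 Pa.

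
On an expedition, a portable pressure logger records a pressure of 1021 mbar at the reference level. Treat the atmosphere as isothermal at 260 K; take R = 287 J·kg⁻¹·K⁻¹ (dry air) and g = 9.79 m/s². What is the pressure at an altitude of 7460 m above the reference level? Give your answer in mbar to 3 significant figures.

P ≈ 384 mbar

Scale height: H = RT/g = 287 × 260 / 9.79 = 7622.1 m.
Barometric formula: P = P₀ exp(−z/H).
z/H = 7460.0/7622.1 = 0.97873; exp(−0.97873) = 0.37579.
P = 1021 × 0.37579 = 383.68 mbar.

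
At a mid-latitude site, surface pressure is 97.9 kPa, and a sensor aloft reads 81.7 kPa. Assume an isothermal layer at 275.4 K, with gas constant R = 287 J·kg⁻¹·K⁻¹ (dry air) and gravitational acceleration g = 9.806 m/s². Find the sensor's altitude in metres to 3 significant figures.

z ≈ 1460 m

Scale height: H = RT/g = 287 × 275.4 / 9.806 = 8060.4 m.
Invert the barometric formula: z = H ln(P₀/P).
P₀/P = 97.9/81.7 = 1.1983; ln(1.1983) = 0.18090.
z = 8060.4 × 0.18090 = 1458.1 m.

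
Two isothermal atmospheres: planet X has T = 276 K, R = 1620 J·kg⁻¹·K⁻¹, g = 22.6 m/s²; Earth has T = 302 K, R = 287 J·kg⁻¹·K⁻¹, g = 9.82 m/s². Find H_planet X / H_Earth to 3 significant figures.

H = RT/g for each body.
H_planet X = 1620 × 276 / 22.6 = 19784 m.
H_Earth = 287 × 302 / 9.82 = 8826.3 m.
H_planet X/H_Earth = 19784/8826.3 = 2.2415.

H_planet X/H_Earth ≈ 2.24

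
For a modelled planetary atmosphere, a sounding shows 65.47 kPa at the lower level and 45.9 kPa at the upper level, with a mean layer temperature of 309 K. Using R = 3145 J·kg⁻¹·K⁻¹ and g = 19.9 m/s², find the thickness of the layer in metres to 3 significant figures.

Δz ≈ 17300 m

Hypsometric equation: Δz = (R T̄/g) ln(P₁/P₂).
R T̄/g = 3145 × 309 / 19.9 = 48834 m.
ln(65.47/45.9) = ln(1.4264) = 0.35515.
Δz = 48834 × 0.35515 = 17343 m.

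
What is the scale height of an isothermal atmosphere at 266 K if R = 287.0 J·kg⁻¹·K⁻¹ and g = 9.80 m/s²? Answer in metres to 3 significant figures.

H ≈ 7790 m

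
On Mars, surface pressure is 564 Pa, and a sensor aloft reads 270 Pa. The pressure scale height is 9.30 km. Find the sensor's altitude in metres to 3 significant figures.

z ≈ 6850 m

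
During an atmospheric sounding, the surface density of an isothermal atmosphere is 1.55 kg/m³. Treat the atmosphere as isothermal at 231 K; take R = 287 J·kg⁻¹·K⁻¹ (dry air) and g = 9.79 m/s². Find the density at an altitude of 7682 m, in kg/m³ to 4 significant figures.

Scale height: H = RT/g = 287 × 231 / 9.79 = 6771.9 m.
In an isothermal atmosphere, density decays like pressure: ρ = ρ₀ exp(−z/H).
z/H = 7682.0/6771.9 = 1.1344; exp(−1.1344) = 0.32162.
ρ = 1.55 × 0.32162 = 0.49851 kg/m³.

ρ ≈ 0.4985 kg/m³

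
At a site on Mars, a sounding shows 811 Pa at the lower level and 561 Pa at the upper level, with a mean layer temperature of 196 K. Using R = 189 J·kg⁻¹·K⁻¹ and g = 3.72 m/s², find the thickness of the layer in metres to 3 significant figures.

Hypsometric equation: Δz = (R T̄/g) ln(P₁/P₂).
R T̄/g = 189 × 196 / 3.72 = 9958.1 m.
ln(811/561) = ln(1.4456) = 0.36852.
Δz = 9958.1 × 0.36852 = 3669.8 m.

Δz ≈ 3670 m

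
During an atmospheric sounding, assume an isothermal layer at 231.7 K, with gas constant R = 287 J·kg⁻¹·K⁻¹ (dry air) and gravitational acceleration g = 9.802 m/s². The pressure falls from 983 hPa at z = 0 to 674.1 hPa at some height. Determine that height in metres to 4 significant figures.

z ≈ 2559 m

Scale height: H = RT/g = 287 × 231.7 / 9.802 = 6784.1 m.
Invert the barometric formula: z = H ln(P₀/P).
P₀/P = 983/674.1 = 1.4582; ln(1.4582) = 0.37720.
z = 6784.1 × 0.37720 = 2559.0 m.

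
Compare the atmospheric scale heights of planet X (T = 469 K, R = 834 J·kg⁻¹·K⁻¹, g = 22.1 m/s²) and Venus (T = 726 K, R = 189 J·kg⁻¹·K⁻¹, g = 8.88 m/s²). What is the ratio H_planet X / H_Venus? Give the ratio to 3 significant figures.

H_planet X/H_Venus ≈ 1.15

H = RT/g for each body.
H_planet X = 834 × 469 / 22.1 = 17699 m.
H_Venus = 189 × 726 / 8.88 = 15452 m.
H_planet X/H_Venus = 17699/15452 = 1.1454.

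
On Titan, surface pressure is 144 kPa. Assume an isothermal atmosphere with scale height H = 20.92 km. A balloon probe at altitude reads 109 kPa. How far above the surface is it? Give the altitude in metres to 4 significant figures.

Invert the barometric formula: z = H ln(P₀/P).
P₀/P = 144/109 = 1.3211; ln(1.3211) = 0.27846.
z = 20920 × 0.27846 = 5825.4 m.

z ≈ 5825 m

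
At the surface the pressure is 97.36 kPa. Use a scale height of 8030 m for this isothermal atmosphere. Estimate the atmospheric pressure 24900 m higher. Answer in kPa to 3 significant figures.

Barometric formula: P = P₀ exp(−z/H).
z/H = 24900/8030.0 = 3.1009; exp(−3.1009) = 0.045009.
P = 97.36 × 0.045009 = 4.3821 kPa.

P ≈ 4.38 kPa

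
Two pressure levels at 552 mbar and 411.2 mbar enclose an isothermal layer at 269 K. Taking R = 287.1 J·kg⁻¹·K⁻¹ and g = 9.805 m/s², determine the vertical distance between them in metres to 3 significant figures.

Δz ≈ 2320 m

Hypsometric equation: Δz = (R T̄/g) ln(P₁/P₂).
R T̄/g = 287.1 × 269 / 9.805 = 7876.6 m.
ln(552/411.2) = ln(1.3424) = 0.29446.
Δz = 7876.6 × 0.29446 = 2319.3 m.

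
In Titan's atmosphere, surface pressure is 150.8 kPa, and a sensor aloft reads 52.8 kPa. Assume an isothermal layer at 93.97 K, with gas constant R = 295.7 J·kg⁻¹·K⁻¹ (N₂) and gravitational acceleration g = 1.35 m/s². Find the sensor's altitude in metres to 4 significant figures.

z ≈ 21600 m

Scale height: H = RT/g = 295.7 × 93.97 / 1.35 = 20583 m.
Invert the barometric formula: z = H ln(P₀/P).
P₀/P = 150.8/52.8 = 2.8561; ln(2.8561) = 1.0495.
z = 20583 × 1.0495 = 21602 m.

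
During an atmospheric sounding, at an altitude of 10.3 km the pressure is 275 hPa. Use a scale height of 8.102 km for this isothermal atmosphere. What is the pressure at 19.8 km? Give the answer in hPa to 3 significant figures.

Between two levels, P₂ = P₁ exp(−Δz/H) with Δz = z₂ − z₁.
Δz = 19800 − 10300 = 9500.0 m; Δz/H = 9500.0/8102.0 = 1.1725.
P₂ = 275 × exp(−1.1725) = 275 × 0.30959 = 85.137 hPa.

P ≈ 85.1 hPa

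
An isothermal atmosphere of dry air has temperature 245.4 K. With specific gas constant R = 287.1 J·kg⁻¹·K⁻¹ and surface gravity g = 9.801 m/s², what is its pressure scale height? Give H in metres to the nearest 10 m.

The scale height of an isothermal atmosphere is H = RT/g.
H = 287.1 × 245.4 / 9.801 = 70454/9.801 = 7188.5 m.

H ≈ 7190 m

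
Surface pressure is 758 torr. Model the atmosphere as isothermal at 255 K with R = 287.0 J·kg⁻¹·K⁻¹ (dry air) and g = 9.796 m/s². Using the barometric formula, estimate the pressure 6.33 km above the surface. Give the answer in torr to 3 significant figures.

P ≈ 325 torr

Scale height: H = RT/g = 287.0 × 255 / 9.796 = 7470.9 m.
Barometric formula: P = P₀ exp(−z/H).
z/H = 6330.0/7470.9 = 0.84729; exp(−0.84729) = 0.42857.
P = 758 × 0.42857 = 324.86 torr.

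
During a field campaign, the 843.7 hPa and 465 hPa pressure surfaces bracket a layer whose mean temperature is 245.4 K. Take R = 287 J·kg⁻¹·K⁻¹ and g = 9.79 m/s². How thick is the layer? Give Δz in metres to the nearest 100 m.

Hypsometric equation: Δz = (R T̄/g) ln(P₁/P₂).
R T̄/g = 287 × 245.4 / 9.79 = 7194.1 m.
ln(843.7/465) = ln(1.8144) = 0.59575.
Δz = 7194.1 × 0.59575 = 4285.9 m.

Δz ≈ 4300 m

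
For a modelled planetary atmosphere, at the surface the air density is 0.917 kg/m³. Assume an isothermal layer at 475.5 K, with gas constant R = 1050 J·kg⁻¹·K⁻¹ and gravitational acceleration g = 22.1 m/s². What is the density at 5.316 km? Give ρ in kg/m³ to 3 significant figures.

Scale height: H = RT/g = 1050 × 475.5 / 22.1 = 22592 m.
In an isothermal atmosphere, density decays like pressure: ρ = ρ₀ exp(−z/H).
z/H = 5316.0/22592 = 0.23530; exp(−0.23530) = 0.79033.
ρ = 0.917 × 0.79033 = 0.72473 kg/m³.

ρ ≈ 0.725 kg/m³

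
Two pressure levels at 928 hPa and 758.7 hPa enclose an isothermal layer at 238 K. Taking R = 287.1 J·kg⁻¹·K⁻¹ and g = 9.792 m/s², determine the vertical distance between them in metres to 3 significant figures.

Hypsometric equation: Δz = (R T̄/g) ln(P₁/P₂).
R T̄/g = 287.1 × 238 / 9.792 = 6978.1 m.
ln(928/758.7) = ln(1.2231) = 0.20139.
Δz = 6978.1 × 0.20139 = 1405.3 m.

Δz ≈ 1410 m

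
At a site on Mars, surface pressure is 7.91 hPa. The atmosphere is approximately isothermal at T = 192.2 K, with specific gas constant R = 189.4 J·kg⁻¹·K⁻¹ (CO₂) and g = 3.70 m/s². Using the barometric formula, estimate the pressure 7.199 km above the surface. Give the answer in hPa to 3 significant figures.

P ≈ 3.81 hPa

Scale height: H = RT/g = 189.4 × 192.2 / 3.70 = 9838.6 m.
Barometric formula: P = P₀ exp(−z/H).
z/H = 7199.0/9838.6 = 0.73171; exp(−0.73171) = 0.48109.
P = 7.91 × 0.48109 = 3.8054 hPa.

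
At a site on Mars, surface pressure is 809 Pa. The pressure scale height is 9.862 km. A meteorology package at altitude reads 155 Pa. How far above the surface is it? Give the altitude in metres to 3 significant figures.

z ≈ 16300 m

Invert the barometric formula: z = H ln(P₀/P).
P₀/P = 809/155 = 5.2194; ln(5.2194) = 1.6524.
z = 9862.0 × 1.6524 = 16296 m.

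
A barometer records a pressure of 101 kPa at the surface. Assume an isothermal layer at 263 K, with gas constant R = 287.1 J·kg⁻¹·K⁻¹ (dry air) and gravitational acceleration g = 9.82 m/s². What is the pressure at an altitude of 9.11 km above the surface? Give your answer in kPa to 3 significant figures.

Scale height: H = RT/g = 287.1 × 263 / 9.82 = 7689.1 m.
Barometric formula: P = P₀ exp(−z/H).
z/H = 9110.0/7689.1 = 1.1848; exp(−1.1848) = 0.30581.
P = 101 × 0.30581 = 30.887 kPa.

P ≈ 30.9 kPa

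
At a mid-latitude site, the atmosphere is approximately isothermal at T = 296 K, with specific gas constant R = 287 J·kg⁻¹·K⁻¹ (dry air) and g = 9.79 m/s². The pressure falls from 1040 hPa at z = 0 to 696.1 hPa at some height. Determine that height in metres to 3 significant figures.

Scale height: H = RT/g = 287 × 296 / 9.79 = 8677.4 m.
Invert the barometric formula: z = H ln(P₀/P).
P₀/P = 1040/696.1 = 1.4940; ln(1.4940) = 0.40146.
z = 8677.4 × 0.40146 = 3483.6 m.

z ≈ 3480 m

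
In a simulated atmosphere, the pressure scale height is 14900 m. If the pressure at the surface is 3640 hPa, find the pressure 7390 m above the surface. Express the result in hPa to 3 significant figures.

P ≈ 2220 hPa

Barometric formula: P = P₀ exp(−z/H).
z/H = 7390.0/14900 = 0.49597; exp(−0.49597) = 0.60898.
P = 3640 × 0.60898 = 2216.7 hPa.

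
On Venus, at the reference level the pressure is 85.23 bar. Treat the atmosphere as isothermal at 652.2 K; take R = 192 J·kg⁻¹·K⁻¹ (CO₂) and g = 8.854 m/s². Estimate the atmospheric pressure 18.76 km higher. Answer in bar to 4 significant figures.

P ≈ 22.62 bar

Scale height: H = RT/g = 192 × 652.2 / 8.854 = 14143 m.
Barometric formula: P = P₀ exp(−z/H).
z/H = 18760/14143 = 1.3265; exp(−1.3265) = 0.26540.
P = 85.23 × 0.26540 = 22.620 bar.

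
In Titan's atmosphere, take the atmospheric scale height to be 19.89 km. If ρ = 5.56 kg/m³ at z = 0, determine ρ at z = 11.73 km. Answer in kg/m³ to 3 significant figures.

In an isothermal atmosphere, density decays like pressure: ρ = ρ₀ exp(−z/H).
z/H = 11730/19890 = 0.58974; exp(−0.58974) = 0.55447.
ρ = 5.56 × 0.55447 = 3.0829 kg/m³.

ρ ≈ 3.08 kg/m³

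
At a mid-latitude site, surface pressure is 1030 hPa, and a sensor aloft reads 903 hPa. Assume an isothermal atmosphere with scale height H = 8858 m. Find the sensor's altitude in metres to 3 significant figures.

z ≈ 1170 m

Invert the barometric formula: z = H ln(P₀/P).
P₀/P = 1030/903 = 1.1406; ln(1.1406) = 0.13155.
z = 8858.0 × 0.13155 = 1165.3 m.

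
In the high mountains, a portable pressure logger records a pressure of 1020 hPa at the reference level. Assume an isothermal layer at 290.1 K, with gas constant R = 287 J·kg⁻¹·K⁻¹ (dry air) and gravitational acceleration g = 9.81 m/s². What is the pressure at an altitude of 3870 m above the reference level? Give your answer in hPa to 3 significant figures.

Scale height: H = RT/g = 287 × 290.1 / 9.81 = 8487.1 m.
Barometric formula: P = P₀ exp(−z/H).
z/H = 3870.0/8487.1 = 0.45599; exp(−0.45599) = 0.63382.
P = 1020 × 0.63382 = 646.50 hPa.

P ≈ 646 hPa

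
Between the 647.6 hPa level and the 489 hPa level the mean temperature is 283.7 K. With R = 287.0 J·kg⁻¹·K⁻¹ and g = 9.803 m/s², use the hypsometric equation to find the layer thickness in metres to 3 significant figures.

Δz ≈ 2330 m

Hypsometric equation: Δz = (R T̄/g) ln(P₁/P₂).
R T̄/g = 287.0 × 283.7 / 9.803 = 8305.8 m.
ln(647.6/489) = ln(1.3243) = 0.28088.
Δz = 8305.8 × 0.28088 = 2332.9 m.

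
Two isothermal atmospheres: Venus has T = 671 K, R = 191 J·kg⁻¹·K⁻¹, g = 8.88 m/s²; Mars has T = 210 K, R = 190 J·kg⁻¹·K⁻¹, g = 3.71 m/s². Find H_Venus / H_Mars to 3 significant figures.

H_Venus/H_Mars ≈ 1.34

H = RT/g for each body.
H_Venus = 191 × 671 / 8.88 = 14433 m.
H_Mars = 190 × 210 / 3.71 = 10755 m.
H_Venus/H_Mars = 14433/10755 = 1.3420.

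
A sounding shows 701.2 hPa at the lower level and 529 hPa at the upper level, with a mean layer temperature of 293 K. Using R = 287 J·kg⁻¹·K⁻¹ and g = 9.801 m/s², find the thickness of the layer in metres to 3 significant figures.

Hypsometric equation: Δz = (R T̄/g) ln(P₁/P₂).
R T̄/g = 287 × 293 / 9.801 = 8579.8 m.
ln(701.2/529) = ln(1.3255) = 0.28179.
Δz = 8579.8 × 0.28179 = 2417.7 m.

Δz ≈ 2420 m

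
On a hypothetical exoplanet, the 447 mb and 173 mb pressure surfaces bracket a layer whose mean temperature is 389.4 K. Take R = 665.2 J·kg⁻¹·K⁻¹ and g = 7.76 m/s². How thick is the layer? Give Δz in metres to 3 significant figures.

Hypsometric equation: Δz = (R T̄/g) ln(P₁/P₂).
R T̄/g = 665.2 × 389.4 / 7.76 = 33380 m.
ln(447/173) = ln(2.5838) = 0.94926.
Δz = 33380 × 0.94926 = 31686 m.

Δz ≈ 31700 m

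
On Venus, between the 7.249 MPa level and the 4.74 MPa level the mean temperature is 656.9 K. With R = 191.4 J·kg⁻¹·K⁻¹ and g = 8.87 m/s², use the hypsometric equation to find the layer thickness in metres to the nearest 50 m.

Hypsometric equation: Δz = (R T̄/g) ln(P₁/P₂).
R T̄/g = 191.4 × 656.9 / 8.87 = 14175 m.
ln(7.249/4.74) = ln(1.5293) = 0.42481.
Δz = 14175 × 0.42481 = 6021.7 m.

Δz ≈ 6000 m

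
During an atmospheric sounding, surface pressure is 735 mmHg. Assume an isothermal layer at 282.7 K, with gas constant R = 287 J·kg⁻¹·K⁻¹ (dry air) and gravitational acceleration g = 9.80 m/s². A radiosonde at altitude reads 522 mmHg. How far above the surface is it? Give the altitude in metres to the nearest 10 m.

z ≈ 2830 m

Scale height: H = RT/g = 287 × 282.7 / 9.80 = 8279.1 m.
Invert the barometric formula: z = H ln(P₀/P).
P₀/P = 735/522 = 1.4080; ln(1.4080) = 0.34217.
z = 8279.1 × 0.34217 = 2832.9 m.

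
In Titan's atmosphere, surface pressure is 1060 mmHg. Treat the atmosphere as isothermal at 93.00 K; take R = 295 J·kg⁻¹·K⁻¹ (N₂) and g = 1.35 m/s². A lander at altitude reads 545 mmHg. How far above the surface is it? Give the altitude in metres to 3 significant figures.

z ≈ 13500 m

Scale height: H = RT/g = 295 × 93.00 / 1.35 = 20322 m.
Invert the barometric formula: z = H ln(P₀/P).
P₀/P = 1060/545 = 1.9450; ln(1.9450) = 0.66526.
z = 20322 × 0.66526 = 13519 m.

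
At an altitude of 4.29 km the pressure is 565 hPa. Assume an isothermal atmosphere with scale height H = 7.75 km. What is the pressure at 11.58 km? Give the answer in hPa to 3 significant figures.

Between two levels, P₂ = P₁ exp(−Δz/H) with Δz = z₂ − z₁.
Δz = 11580 − 4290.0 = 7290.0 m; Δz/H = 7290.0/7750.0 = 0.94065.
P₂ = 565 × exp(−0.94065) = 565 × 0.39037 = 220.56 hPa.

P ≈ 221 hPa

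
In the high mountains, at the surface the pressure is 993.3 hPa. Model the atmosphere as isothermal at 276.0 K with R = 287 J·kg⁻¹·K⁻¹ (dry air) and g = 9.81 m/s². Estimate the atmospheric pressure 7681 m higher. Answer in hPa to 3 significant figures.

Scale height: H = RT/g = 287 × 276.0 / 9.81 = 8074.6 m.
Barometric formula: P = P₀ exp(−z/H).
z/H = 7681.0/8074.6 = 0.95125; exp(−0.95125) = 0.38626.
P = 993.3 × 0.38626 = 383.67 hPa.

P ≈ 384 hPa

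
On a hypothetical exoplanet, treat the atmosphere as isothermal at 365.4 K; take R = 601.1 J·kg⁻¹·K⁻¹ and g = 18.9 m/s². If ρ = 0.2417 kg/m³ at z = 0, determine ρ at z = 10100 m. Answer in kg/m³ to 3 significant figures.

Scale height: H = RT/g = 601.1 × 365.4 / 18.9 = 11621 m.
In an isothermal atmosphere, density decays like pressure: ρ = ρ₀ exp(−z/H).
z/H = 10100/11621 = 0.86912; exp(−0.86912) = 0.41932.
ρ = 0.2417 × 0.41932 = 0.10135 kg/m³.

ρ ≈ 0.101 kg/m³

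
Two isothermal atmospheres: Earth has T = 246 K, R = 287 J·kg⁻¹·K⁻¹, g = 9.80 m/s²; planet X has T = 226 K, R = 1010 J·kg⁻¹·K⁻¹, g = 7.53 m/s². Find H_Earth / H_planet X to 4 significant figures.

H = RT/g for each body.
H_Earth = 287 × 246 / 9.80 = 7204.3 m.
H_planet X = 1010 × 226 / 7.53 = 30313 m.
H_Earth/H_planet X = 7204.3/30313 = 0.23766.

H_Earth/H_planet X ≈ 0.2377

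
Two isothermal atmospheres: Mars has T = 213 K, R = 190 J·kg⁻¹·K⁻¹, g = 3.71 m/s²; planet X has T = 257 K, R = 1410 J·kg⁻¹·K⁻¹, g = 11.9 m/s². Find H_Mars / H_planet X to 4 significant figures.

H = RT/g for each body.
H_Mars = 190 × 213 / 3.71 = 10908 m.
H_planet X = 1410 × 257 / 11.9 = 30451 m.
H_Mars/H_planet X = 10908/30451 = 0.35821.

H_Mars/H_planet X ≈ 0.3582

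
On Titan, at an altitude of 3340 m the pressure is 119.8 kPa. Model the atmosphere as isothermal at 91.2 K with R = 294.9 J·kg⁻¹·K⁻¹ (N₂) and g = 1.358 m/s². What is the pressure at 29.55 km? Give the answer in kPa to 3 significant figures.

P ≈ 31.9 kPa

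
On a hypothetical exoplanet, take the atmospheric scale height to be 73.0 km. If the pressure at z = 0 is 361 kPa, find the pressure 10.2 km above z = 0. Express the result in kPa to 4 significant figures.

Barometric formula: P = P₀ exp(−z/H).
z/H = 10200/73000 = 0.13973; exp(−0.13973) = 0.86959.
P = 361 × 0.86959 = 313.92 kPa.

P ≈ 313.9 kPa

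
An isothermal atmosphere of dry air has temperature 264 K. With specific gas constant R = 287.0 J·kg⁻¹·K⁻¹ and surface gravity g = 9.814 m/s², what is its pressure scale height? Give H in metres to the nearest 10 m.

H ≈ 7720 m

The scale height of an isothermal atmosphere is H = RT/g.
H = 287.0 × 264 / 9.814 = 75768/9.814 = 7720.4 m.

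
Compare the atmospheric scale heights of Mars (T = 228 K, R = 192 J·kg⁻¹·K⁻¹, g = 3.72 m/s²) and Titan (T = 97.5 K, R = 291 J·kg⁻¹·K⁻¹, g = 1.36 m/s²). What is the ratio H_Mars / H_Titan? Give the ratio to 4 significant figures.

H = RT/g for each body.
H_Mars = 192 × 228 / 3.72 = 11768 m.
H_Titan = 291 × 97.5 / 1.36 = 20862 m.
H_Mars/H_Titan = 11768/20862 = 0.56409.

H_Mars/H_Titan ≈ 0.5641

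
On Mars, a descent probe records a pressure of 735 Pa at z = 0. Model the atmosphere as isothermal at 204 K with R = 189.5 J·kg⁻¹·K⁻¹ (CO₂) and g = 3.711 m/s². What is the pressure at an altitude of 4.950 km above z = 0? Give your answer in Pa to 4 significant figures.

P ≈ 457.0 Pa

Scale height: H = RT/g = 189.5 × 204 / 3.711 = 10417 m.
Barometric formula: P = P₀ exp(−z/H).
z/H = 4950.0/10417 = 0.47518; exp(−0.47518) = 0.62177.
P = 735 × 0.62177 = 457.00 Pa.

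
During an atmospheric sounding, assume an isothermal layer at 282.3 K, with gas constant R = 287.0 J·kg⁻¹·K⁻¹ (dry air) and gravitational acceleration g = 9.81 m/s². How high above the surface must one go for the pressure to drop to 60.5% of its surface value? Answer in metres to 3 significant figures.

z ≈ 4150 m

Scale height: H = RT/g = 287.0 × 282.3 / 9.81 = 8258.9 m.
Set P/P₀ = exp(−z/H) = 0.605, so z = −H ln(0.605).
−ln(0.605) = 0.50253; z = 8258.9 × 0.50253 = 4150.3 m.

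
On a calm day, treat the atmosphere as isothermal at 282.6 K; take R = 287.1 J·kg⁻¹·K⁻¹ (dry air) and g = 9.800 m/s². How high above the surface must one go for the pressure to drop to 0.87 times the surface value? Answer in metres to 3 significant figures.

z ≈ 1150 m

Scale height: H = RT/g = 287.1 × 282.6 / 9.800 = 8279.0 m.
Set P/P₀ = exp(−z/H) = 0.87, so z = −H ln(0.87).
−ln(0.87) = 0.13926; z = 8279.0 × 0.13926 = 1152.9 m.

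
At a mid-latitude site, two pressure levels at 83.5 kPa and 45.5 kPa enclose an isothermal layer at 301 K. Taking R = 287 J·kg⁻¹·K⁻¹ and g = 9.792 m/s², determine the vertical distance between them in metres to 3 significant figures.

Δz ≈ 5360 m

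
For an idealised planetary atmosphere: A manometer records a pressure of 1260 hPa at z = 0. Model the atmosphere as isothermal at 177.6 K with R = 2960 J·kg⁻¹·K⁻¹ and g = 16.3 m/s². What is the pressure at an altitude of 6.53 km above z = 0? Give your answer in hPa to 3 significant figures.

Scale height: H = RT/g = 2960 × 177.6 / 16.3 = 32251 m.
Barometric formula: P = P₀ exp(−z/H).
z/H = 6530.0/32251 = 0.20247; exp(−0.20247) = 0.81671.
P = 1260 × 0.81671 = 1029.1 hPa.

P ≈ 1030 hPa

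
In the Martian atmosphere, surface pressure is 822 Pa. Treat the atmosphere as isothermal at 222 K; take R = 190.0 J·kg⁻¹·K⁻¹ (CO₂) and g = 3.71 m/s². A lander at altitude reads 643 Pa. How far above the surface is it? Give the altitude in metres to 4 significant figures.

z ≈ 2792 m

Scale height: H = RT/g = 190.0 × 222 / 3.71 = 11369 m.
Invert the barometric formula: z = H ln(P₀/P).
P₀/P = 822/643 = 1.2784; ln(1.2784) = 0.24561.
z = 11369 × 0.24561 = 2792.3 m.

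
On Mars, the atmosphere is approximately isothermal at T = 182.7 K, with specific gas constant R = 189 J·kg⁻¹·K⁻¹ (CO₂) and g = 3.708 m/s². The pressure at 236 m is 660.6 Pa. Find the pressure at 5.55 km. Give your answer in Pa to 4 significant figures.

Scale height: H = RT/g = 189 × 182.7 / 3.708 = 9312.4 m.
Between two levels, P₂ = P₁ exp(−Δz/H) with Δz = z₂ − z₁.
Δz = 5550.0 − 236.00 = 5314.0 m; Δz/H = 5314.0/9312.4 = 0.57064.
P₂ = 660.6 × exp(−0.57064) = 660.6 × 0.56516 = 373.34 Pa.

P ≈ 373.3 Pa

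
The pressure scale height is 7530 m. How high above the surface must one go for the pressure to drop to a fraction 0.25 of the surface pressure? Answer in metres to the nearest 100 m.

z ≈ 10400 m

Set P/P₀ = exp(−z/H) = 0.25, so z = −H ln(0.25).
−ln(0.25) = 1.3863; z = 7530.0 × 1.3863 = 10439 m.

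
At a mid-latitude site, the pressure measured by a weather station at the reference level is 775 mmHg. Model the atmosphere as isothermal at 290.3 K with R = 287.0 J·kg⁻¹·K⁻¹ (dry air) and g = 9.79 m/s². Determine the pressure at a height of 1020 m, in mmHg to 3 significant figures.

Scale height: H = RT/g = 287.0 × 290.3 / 9.79 = 8510.3 m.
Barometric formula: P = P₀ exp(−z/H).
z/H = 1020.0/8510.3 = 0.11985; exp(−0.11985) = 0.88705.
P = 775 × 0.88705 = 687.46 mmHg.

P ≈ 687 mmHg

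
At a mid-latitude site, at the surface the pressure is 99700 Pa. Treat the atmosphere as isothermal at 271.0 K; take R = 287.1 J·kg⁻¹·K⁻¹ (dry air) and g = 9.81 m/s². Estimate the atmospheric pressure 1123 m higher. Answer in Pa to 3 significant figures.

P ≈ 86500 Pa

Scale height: H = RT/g = 287.1 × 271.0 / 9.81 = 7931.1 m.
Barometric formula: P = P₀ exp(−z/H).
z/H = 1123.0/7931.1 = 0.14159; exp(−0.14159) = 0.86798.
P = 99700 × 0.86798 = 86538 Pa.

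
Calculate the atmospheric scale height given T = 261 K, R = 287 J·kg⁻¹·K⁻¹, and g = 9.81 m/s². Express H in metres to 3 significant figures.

H ≈ 7640 m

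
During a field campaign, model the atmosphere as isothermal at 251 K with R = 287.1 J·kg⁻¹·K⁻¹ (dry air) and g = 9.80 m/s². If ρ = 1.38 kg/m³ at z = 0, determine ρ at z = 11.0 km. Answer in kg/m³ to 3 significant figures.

Scale height: H = RT/g = 287.1 × 251 / 9.80 = 7353.3 m.
In an isothermal atmosphere, density decays like pressure: ρ = ρ₀ exp(−z/H).
z/H = 11000/7353.3 = 1.4959; exp(−1.4959) = 0.22405.
ρ = 1.38 × 0.22405 = 0.30919 kg/m³.

ρ ≈ 0.309 kg/m³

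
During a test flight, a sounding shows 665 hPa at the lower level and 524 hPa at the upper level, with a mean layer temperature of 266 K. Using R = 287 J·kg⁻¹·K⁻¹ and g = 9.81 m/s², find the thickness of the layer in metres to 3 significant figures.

Hypsometric equation: Δz = (R T̄/g) ln(P₁/P₂).
R T̄/g = 287 × 266 / 9.81 = 7782.1 m.
ln(665/524) = ln(1.2691) = 0.23831.
Δz = 7782.1 × 0.23831 = 1854.6 m.

Δz ≈ 1850 m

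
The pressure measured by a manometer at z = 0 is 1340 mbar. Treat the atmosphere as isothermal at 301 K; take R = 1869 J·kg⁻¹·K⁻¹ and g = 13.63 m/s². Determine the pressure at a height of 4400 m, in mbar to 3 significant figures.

P ≈ 1200 mbar

Scale height: H = RT/g = 1869 × 301 / 13.63 = 41274 m.
Barometric formula: P = P₀ exp(−z/H).
z/H = 4400.0/41274 = 0.10660; exp(−0.10660) = 0.89889.
P = 1340 × 0.89889 = 1204.5 mbar.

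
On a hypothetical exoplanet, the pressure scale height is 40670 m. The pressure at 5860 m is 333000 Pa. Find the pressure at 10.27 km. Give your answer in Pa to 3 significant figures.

Between two levels, P₂ = P₁ exp(−Δz/H) with Δz = z₂ − z₁.
Δz = 10270 − 5860.0 = 4410.0 m; Δz/H = 4410.0/40670 = 0.10843.
P₂ = 333000 × exp(−0.10843) = 333000 × 0.89724 = 298780 Pa.

P ≈ 299000 Pa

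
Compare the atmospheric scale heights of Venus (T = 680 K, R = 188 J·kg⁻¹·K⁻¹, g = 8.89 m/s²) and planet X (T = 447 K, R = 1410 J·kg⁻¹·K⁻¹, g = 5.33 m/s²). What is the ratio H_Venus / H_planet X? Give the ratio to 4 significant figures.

H = RT/g for each body.
H_Venus = 188 × 680 / 8.89 = 14380 m.
H_planet X = 1410 × 447 / 5.33 = 118250 m.
H_Venus/H_planet X = 14380/118250 = 0.12161.

H_Venus/H_planet X ≈ 0.1216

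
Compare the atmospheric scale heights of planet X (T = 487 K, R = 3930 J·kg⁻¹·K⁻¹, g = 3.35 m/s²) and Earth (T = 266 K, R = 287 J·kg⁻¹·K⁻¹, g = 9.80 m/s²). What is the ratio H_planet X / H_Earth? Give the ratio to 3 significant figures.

H_planet X/H_Earth ≈ 73.3

H = RT/g for each body.
H_planet X = 3930 × 487 / 3.35 = 571320 m.
H_Earth = 287 × 266 / 9.80 = 7790.0 m.
H_planet X/H_Earth = 571320/7790.0 = 73.340.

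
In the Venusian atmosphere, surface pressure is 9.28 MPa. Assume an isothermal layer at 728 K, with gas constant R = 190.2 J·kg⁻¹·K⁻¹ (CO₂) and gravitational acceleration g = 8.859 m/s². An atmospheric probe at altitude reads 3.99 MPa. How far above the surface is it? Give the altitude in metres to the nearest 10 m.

z ≈ 13190 m

Scale height: H = RT/g = 190.2 × 728 / 8.859 = 15630 m.
Invert the barometric formula: z = H ln(P₀/P).
P₀/P = 9.28/3.99 = 2.3258; ln(2.3258) = 0.84406.
z = 15630 × 0.84406 = 13193 m.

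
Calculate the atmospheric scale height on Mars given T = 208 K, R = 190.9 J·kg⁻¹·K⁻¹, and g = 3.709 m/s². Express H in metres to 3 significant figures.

H ≈ 10700 m

The scale height of an isothermal atmosphere is H = RT/g.
H = 190.9 × 208 / 3.709 = 39707/3.709 = 10706 m.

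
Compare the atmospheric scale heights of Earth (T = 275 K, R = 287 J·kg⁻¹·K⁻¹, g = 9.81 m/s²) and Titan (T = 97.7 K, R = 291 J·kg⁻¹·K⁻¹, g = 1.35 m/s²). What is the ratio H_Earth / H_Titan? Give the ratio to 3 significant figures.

H = RT/g for each body.
H_Earth = 287 × 275 / 9.81 = 8045.4 m.
H_Titan = 291 × 97.7 / 1.35 = 21060 m.
H_Earth/H_Titan = 8045.4/21060 = 0.38202.

H_Earth/H_Titan ≈ 0.382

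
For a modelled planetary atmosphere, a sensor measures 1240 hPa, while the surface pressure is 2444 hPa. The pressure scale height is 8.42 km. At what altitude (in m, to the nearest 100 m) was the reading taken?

Invert the barometric formula: z = H ln(P₀/P).
P₀/P = 2444/1240 = 1.9710; ln(1.9710) = 0.67854.
z = 8420.0 × 0.67854 = 5713.3 m.

z ≈ 5700 m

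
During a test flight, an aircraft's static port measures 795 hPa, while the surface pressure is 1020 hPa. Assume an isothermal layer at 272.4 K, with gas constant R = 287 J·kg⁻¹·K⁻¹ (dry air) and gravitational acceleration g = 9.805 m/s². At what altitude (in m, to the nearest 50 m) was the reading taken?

z ≈ 2000 m

Scale height: H = RT/g = 287 × 272.4 / 9.805 = 7973.4 m.
Invert the barometric formula: z = H ln(P₀/P).
P₀/P = 1020/795 = 1.2830; ln(1.2830) = 0.24920.
z = 7973.4 × 0.24920 = 1987.0 m.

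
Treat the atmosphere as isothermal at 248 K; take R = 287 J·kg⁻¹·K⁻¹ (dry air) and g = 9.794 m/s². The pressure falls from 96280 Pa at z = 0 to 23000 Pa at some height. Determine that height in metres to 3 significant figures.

Scale height: H = RT/g = 287 × 248 / 9.794 = 7267.3 m.
Invert the barometric formula: z = H ln(P₀/P).
P₀/P = 96280/23000 = 4.1861; ln(4.1861) = 1.4318.
z = 7267.3 × 1.4318 = 10405 m.

z ≈ 10400 m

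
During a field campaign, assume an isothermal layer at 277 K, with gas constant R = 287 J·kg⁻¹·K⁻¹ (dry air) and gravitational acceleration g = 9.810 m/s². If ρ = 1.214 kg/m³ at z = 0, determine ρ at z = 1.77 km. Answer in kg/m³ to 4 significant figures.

ρ ≈ 0.9758 kg/m³

Scale height: H = RT/g = 287 × 277 / 9.810 = 8103.9 m.
In an isothermal atmosphere, density decays like pressure: ρ = ρ₀ exp(−z/H).
z/H = 1770.0/8103.9 = 0.21841; exp(−0.21841) = 0.80380.
ρ = 1.214 × 0.80380 = 0.97581 kg/m³.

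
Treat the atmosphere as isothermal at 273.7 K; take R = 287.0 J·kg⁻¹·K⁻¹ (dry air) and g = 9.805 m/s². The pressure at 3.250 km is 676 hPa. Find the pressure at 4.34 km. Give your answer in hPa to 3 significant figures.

P ≈ 590 hPa

Scale height: H = RT/g = 287.0 × 273.7 / 9.805 = 8011.4 m.
Between two levels, P₂ = P₁ exp(−Δz/H) with Δz = z₂ − z₁.
Δz = 4340.0 − 3250.0 = 1090.0 m; Δz/H = 1090.0/8011.4 = 0.13606.
P₂ = 676 × exp(−0.13606) = 676 × 0.87279 = 590.01 hPa.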